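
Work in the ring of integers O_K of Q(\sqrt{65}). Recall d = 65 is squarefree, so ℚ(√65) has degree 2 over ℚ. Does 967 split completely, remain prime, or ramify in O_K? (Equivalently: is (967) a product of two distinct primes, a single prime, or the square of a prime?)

Since 65 ≡ 1 mod 4, the ring of integers is ℤ[(1+√65)/2] with discriminant 65.
disc(K) = 65 is not divisible by 967; 967 is unramified.
Legendre symbol by Euler's criterion: (65/967) ≡ 65^483 ≡ 1 (mod 967), i.e. (65/967) = 1.
(65/967) = 1, so 967 splits.

split — (967) = 𝔭₁𝔭₂ with 𝔭₁ ≠ 𝔭₂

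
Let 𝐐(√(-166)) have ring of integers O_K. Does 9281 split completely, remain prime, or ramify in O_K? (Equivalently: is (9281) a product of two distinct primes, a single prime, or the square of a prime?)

-166 mod 4 = 2, hence disc K = 4·(-166) = -664 and O_K = ℤ[√-166].
Since gcd(9281, -664) = 1 the prime 9281 does not ramify.
Legendre symbol by Euler's criterion: (-166/9281) ≡ (-166)^4640 ≡ 1 (mod 9281), i.e. (-166/9281) = 1.
Legendre symbol 1 ⇒ 9281 is split.

9281 splits in O_K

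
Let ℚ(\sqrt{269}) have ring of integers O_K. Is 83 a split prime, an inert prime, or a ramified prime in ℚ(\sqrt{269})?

d = 269 ≡ 1 (mod 4), so O_K = ℤ[(1+√269)/2] and disc(K) = d = 269.
83 ∤ 269, so 83 is unramified.
Compute (269/83) via Euler: 20^((83-1)/2) mod 83 = 82, so (269/83) = -1.
(269/83) = -1, so 83 is inert.

83 remains inert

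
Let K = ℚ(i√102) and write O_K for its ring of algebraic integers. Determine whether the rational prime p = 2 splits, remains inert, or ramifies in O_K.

ramifies in O_K

-102 mod 4 = 2, hence disc K = 4·(-102) = -408 and O_K = ℤ[√-102].
disc(K) = -408 = 2·(-204), so p = 2 is ramified.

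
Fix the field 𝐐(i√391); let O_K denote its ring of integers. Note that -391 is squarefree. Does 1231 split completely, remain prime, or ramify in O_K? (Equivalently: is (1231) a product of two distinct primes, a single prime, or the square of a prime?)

d = -391 ≡ 1 (mod 4), so O_K = ℤ[(1+√-391)/2] and disc(K) = d = -391.
1231 ∤ -391, so 1231 is unramified.
Compute (-391/1231) via Euler: 840^((1231-1)/2) mod 1231 = 1230, so (-391/1231) = -1.
Legendre symbol -1 ⇒ 1231 is inert.

p is inert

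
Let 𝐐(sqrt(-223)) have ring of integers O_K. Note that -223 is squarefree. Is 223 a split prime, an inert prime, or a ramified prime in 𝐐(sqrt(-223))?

p ramifies

d = -223 ≡ 1 (mod 4), so O_K = ℤ[(1+√-223)/2] and disc(K) = d = -223.
disc(K) = -223 = 223·(-1), so p = 223 is ramified.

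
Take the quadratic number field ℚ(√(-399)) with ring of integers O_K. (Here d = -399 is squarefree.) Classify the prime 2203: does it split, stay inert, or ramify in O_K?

d = -399 ≡ 1 (mod 4), so O_K = ℤ[(1+√-399)/2] and disc(K) = d = -399.
disc(K) = -399 is not divisible by 2203; 2203 is unramified.
Compute (-399/2203) via Euler: 1804^((2203-1)/2) mod 2203 = 1, so (-399/2203) = 1.
(-399/2203) = 1, so 2203 splits.

p splits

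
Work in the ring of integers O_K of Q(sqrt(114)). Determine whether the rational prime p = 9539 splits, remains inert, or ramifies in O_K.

Since 114 ≢ 1 mod 4, the ring of integers is ℤ[√114] with discriminant 4·114 = 456.
disc(K) = 456 is not divisible by 9539; 9539 is unramified.
(114/9539) = 114^4769 mod 9539 = 1, giving Legendre symbol 1.
d is a quadratic residue mod p, hence 9539 splits in O_K.

splits completely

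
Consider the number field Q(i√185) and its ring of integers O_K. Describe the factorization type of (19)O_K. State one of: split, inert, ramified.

p splits

Since -185 ≢ 1 mod 4, the ring of integers is ℤ[√-185] with discriminant 4·(-185) = -740.
disc(K) = -740 is not divisible by 19; 19 is unramified.
(-185/19) = 5^9 mod 19 = 1, giving Legendre symbol 1.
d is a quadratic residue mod p, hence 19 splits in O_K.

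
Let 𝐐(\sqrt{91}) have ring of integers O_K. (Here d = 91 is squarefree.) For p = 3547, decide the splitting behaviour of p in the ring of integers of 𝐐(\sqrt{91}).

91 mod 4 = 3, hence disc K = 4·91 = 364 and O_K = ℤ[√91].
3547 ∤ 364, so 3547 is unramified.
Legendre symbol by Euler's criterion: (91/3547) ≡ 91^1773 ≡ 3546 (mod 3547), i.e. (91/3547) = -1.
(91/3547) = -1, so 3547 is inert.

inert — (3547) stays prime in O_K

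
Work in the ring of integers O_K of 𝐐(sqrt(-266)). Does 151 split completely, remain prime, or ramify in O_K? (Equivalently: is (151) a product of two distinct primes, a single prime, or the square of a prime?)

-266 mod 4 = 2, hence disc K = 4·(-266) = -1064 and O_K = ℤ[√-266].
disc(K) = -1064 is not divisible by 151; 151 is unramified.
Euler's criterion: (-266)^75 mod 151 = 1. Thus (-266|151) = 1.
d is a quadratic residue mod p, hence 151 splits in O_K.

p splits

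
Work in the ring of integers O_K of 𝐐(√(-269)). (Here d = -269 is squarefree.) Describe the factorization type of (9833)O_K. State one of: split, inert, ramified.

splits completely

Since -269 ≢ 1 mod 4, the ring of integers is ℤ[√-269] with discriminant 4·(-269) = -1076.
Since gcd(9833, -1076) = 1 the prime 9833 does not ramify.
Euler's criterion: (-269)^4916 mod 9833 = 1. Thus (-269|9833) = 1.
(-269/9833) = 1, so 9833 splits.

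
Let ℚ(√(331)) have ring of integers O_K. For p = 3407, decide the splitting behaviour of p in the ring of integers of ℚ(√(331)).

split — (3407) = 𝔭₁𝔭₂ with 𝔭₁ ≠ 𝔭₂

d = 331 ≡ 3 (mod 4), so O_K = ℤ[√331] and disc(K) = 4d = 1324.
disc(K) = 1324 is not divisible by 3407; 3407 is unramified.
Euler's criterion: 331^1703 mod 3407 = 1. Thus (331|3407) = 1.
Legendre symbol 1 ⇒ 3407 is split.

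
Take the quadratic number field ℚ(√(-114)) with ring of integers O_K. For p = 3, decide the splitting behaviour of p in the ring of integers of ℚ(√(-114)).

-114 mod 4 = 2, hence disc K = 4·(-114) = -456 and O_K = ℤ[√-114].
3 divides disc(K) = -456, so 3 ramifies.

ramified — (3) = 𝔭²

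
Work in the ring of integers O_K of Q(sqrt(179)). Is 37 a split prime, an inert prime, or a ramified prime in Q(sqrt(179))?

d = 179 ≡ 3 (mod 4), so O_K = ℤ[√179] and disc(K) = 4d = 716.
37 ∤ 716, so 37 is unramified.
Legendre symbol by Euler's criterion: (179/37) ≡ 179^18 ≡ 36 (mod 37), i.e. (179/37) = -1.
(179/37) = -1, so 37 is inert.

inert — (37) stays prime in O_K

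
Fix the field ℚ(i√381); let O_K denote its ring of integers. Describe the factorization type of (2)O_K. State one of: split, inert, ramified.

2 is ramified

-381 mod 4 = 3, hence disc K = 4·(-381) = -1524 and O_K = ℤ[√-381].
disc(K) = -1524 = 2·(-762), so p = 2 is ramified.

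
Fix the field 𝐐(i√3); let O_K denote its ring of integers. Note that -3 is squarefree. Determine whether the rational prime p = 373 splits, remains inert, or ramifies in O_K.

split — (373) = 𝔭₁𝔭₂ with 𝔭₁ ≠ 𝔭₂

-3 mod 4 = 1, hence disc K = -3 and O_K = ℤ[(1+√-3)/2].
373 ∤ -3, so 373 is unramified.
Legendre symbol by Euler's criterion: (-3/373) ≡ (-3)^186 ≡ 1 (mod 373), i.e. (-3/373) = 1.
(-3/373) = 1, so 373 splits.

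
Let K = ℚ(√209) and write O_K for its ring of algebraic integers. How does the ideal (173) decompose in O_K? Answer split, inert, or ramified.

209 mod 4 = 1, hence disc K = 209 and O_K = ℤ[(1+√209)/2].
Since gcd(173, 209) = 1 the prime 173 does not ramify.
(209/173) = 36^86 mod 173 = 1, giving Legendre symbol 1.
(209/173) = 1, so 173 splits.

split — (173) = 𝔭₁𝔭₂ with 𝔭₁ ≠ 𝔭₂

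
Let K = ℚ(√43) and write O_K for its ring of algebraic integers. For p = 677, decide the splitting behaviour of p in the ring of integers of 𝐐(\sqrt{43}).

43 mod 4 = 3, hence disc K = 4·43 = 172 and O_K = ℤ[√43].
Since gcd(677, 172) = 1 the prime 677 does not ramify.
Euler's criterion: 43^338 mod 677 = 676. Thus (43|677) = -1.
Legendre symbol -1 ⇒ 677 is inert.

inert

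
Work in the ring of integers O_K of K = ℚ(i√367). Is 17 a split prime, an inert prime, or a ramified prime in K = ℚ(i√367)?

d = -367 ≡ 1 (mod 4), so O_K = ℤ[(1+√-367)/2] and disc(K) = d = -367.
Since gcd(17, -367) = 1 the prime 17 does not ramify.
(-367/17) = 7^8 mod 17 = 16, giving Legendre symbol -1.
d is a non-residue mod p, hence 17 remains inert in O_K.

inert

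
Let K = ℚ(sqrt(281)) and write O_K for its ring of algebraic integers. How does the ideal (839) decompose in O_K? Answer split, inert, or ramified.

Since 281 ≡ 1 mod 4, the ring of integers is ℤ[(1+√281)/2] with discriminant 281.
disc(K) = 281 is not divisible by 839; 839 is unramified.
Legendre symbol by Euler's criterion: (281/839) ≡ 281^419 ≡ 1 (mod 839), i.e. (281/839) = 1.
Legendre symbol 1 ⇒ 839 is split.

839 splits in O_K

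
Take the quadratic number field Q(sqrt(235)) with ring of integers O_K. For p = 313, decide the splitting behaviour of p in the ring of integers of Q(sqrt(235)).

235 mod 4 = 3, hence disc K = 4·235 = 940 and O_K = ℤ[√235].
Since gcd(313, 940) = 1 the prime 313 does not ramify.
Legendre symbol by Euler's criterion: (235/313) ≡ 235^156 ≡ 1 (mod 313), i.e. (235/313) = 1.
(235/313) = 1, so 313 splits.

p splits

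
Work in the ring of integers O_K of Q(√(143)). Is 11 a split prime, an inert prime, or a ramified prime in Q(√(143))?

ramified

d = 143 ≡ 3 (mod 4), so O_K = ℤ[√143] and disc(K) = 4d = 572.
11 divides disc(K) = 572, so 11 ramifies.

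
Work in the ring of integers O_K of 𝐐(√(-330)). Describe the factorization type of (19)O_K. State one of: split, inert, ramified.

Since -330 ≢ 1 mod 4, the ring of integers is ℤ[√-330] with discriminant 4·(-330) = -1320.
Since gcd(19, -1320) = 1 the prime 19 does not ramify.
(-330/19) = 12^9 mod 19 = 18, giving Legendre symbol -1.
Legendre symbol -1 ⇒ 19 is inert.

inert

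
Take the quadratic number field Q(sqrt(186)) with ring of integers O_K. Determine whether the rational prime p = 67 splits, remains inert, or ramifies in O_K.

inert — (67) stays prime in O_K

186 mod 4 = 2, hence disc K = 4·186 = 744 and O_K = ℤ[√186].
67 ∤ 744, so 67 is unramified.
Legendre symbol by Euler's criterion: (186/67) ≡ 186^33 ≡ 66 (mod 67), i.e. (186/67) = -1.
d is a non-residue mod p, hence 67 remains inert in O_K.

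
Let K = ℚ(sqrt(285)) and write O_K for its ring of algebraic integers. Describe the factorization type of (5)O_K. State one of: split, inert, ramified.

d = 285 ≡ 1 (mod 4), so O_K = ℤ[(1+√285)/2] and disc(K) = d = 285.
5 divides disc(K) = 285, so 5 ramifies.

ramified — (5) = 𝔭²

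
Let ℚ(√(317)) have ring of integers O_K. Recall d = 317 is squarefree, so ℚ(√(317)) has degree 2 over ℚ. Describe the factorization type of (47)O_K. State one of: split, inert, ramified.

Since 317 ≡ 1 mod 4, the ring of integers is ℤ[(1+√317)/2] with discriminant 317.
Since gcd(47, 317) = 1 the prime 47 does not ramify.
Legendre symbol by Euler's criterion: (317/47) ≡ 317^23 ≡ 46 (mod 47), i.e. (317/47) = -1.
Legendre symbol -1 ⇒ 47 is inert.

47 remains inert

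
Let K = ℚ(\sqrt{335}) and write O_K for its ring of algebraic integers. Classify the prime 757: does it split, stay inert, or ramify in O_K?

d = 335 ≡ 3 (mod 4), so O_K = ℤ[√335] and disc(K) = 4d = 1340.
757 ∤ 1340, so 757 is unramified.
Compute (335/757) via Euler: 335^((757-1)/2) mod 757 = 1, so (335/757) = 1.
(335/757) = 1, so 757 splits.

p splits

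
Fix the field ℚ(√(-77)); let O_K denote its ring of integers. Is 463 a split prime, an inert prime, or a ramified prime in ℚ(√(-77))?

-77 mod 4 = 3, hence disc K = 4·(-77) = -308 and O_K = ℤ[√-77].
Since gcd(463, -308) = 1 the prime 463 does not ramify.
Euler's criterion: (-77)^231 mod 463 = 462. Thus (-77|463) = -1.
(-77/463) = -1, so 463 is inert.

inert — (463) stays prime in O_K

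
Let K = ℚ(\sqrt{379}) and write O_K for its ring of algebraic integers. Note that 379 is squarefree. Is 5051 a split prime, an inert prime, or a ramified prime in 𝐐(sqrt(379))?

split

379 mod 4 = 3, hence disc K = 4·379 = 1516 and O_K = ℤ[√379].
5051 ∤ 1516, so 5051 is unramified.
Compute (379/5051) via Euler: 379^((5051-1)/2) mod 5051 = 1, so (379/5051) = 1.
d is a quadratic residue mod p, hence 5051 splits in O_K.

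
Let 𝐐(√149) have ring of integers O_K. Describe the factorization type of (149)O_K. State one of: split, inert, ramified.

Since 149 ≡ 1 mod 4, the ring of integers is ℤ[(1+√149)/2] with discriminant 149.
Ramification test: 149 | 149. The prime 149 ramifies in K.

p ramifies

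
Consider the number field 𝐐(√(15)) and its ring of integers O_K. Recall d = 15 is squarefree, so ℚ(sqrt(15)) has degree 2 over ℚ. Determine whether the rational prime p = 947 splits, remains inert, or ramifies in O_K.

15 mod 4 = 3, hence disc K = 4·15 = 60 and O_K = ℤ[√15].
947 ∤ 60, so 947 is unramified.
Compute (15/947) via Euler: 15^((947-1)/2) mod 947 = 946, so (15/947) = -1.
(15/947) = -1, so 947 is inert.

p is inert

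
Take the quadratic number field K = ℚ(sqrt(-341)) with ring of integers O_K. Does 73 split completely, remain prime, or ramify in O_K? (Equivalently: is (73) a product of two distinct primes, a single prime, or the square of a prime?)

-341 mod 4 = 3, hence disc K = 4·(-341) = -1364 and O_K = ℤ[√-341].
disc(K) = -1364 is not divisible by 73; 73 is unramified.
(-341/73) = 24^36 mod 73 = 1, giving Legendre symbol 1.
Legendre symbol 1 ⇒ 73 is split.

splits completely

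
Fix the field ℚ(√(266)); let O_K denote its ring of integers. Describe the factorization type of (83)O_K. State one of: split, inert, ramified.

83 splits in O_K

d = 266 ≡ 2 (mod 4), so O_K = ℤ[√266] and disc(K) = 4d = 1064.
83 ∤ 1064, so 83 is unramified.
Legendre symbol by Euler's criterion: (266/83) ≡ 266^41 ≡ 1 (mod 83), i.e. (266/83) = 1.
Legendre symbol 1 ⇒ 83 is split.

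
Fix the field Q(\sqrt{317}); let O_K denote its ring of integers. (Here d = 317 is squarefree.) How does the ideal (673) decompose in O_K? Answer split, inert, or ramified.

split — (673) = 𝔭₁𝔭₂ with 𝔭₁ ≠ 𝔭₂

317 mod 4 = 1, hence disc K = 317 and O_K = ℤ[(1+√317)/2].
Since gcd(673, 317) = 1 the prime 673 does not ramify.
Compute (317/673) via Euler: 317^((673-1)/2) mod 673 = 1, so (317/673) = 1.
d is a quadratic residue mod p, hence 673 splits in O_K.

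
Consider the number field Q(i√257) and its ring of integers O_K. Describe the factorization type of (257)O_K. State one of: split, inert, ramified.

Since -257 ≢ 1 mod 4, the ring of integers is ℤ[√-257] with discriminant 4·(-257) = -1028.
disc(K) = -1028 = 257·(-4), so p = 257 is ramified.

ramifies in O_K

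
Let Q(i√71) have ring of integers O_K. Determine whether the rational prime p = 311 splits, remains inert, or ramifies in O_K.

splits completely

Since -71 ≡ 1 mod 4, the ring of integers is ℤ[(1+√-71)/2] with discriminant -71.
disc(K) = -71 is not divisible by 311; 311 is unramified.
Legendre symbol by Euler's criterion: (-71/311) ≡ (-71)^155 ≡ 1 (mod 311), i.e. (-71/311) = 1.
(-71/311) = 1, so 311 splits.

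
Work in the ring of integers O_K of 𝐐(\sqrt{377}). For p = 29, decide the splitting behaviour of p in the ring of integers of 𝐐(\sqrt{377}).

ramified — (29) = 𝔭²

377 mod 4 = 1, hence disc K = 377 and O_K = ℤ[(1+√377)/2].
Ramification test: 29 | 377. The prime 29 ramifies in K.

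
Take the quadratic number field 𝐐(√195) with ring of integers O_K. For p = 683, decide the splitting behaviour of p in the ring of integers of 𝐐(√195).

195 mod 4 = 3, hence disc K = 4·195 = 780 and O_K = ℤ[√195].
disc(K) = 780 is not divisible by 683; 683 is unramified.
(195/683) = 195^341 mod 683 = 1, giving Legendre symbol 1.
(195/683) = 1, so 683 splits.

683 splits in O_K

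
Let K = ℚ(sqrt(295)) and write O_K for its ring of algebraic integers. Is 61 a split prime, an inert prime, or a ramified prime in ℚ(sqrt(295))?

d = 295 ≡ 3 (mod 4), so O_K = ℤ[√295] and disc(K) = 4d = 1180.
disc(K) = 1180 is not divisible by 61; 61 is unramified.
Compute (295/61) via Euler: 51^((61-1)/2) mod 61 = 60, so (295/61) = -1.
(295/61) = -1, so 61 is inert.

inert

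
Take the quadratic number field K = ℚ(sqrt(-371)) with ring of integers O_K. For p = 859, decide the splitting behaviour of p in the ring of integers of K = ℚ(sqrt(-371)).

inert — (859) stays prime in O_K

Since -371 ≡ 1 mod 4, the ring of integers is ℤ[(1+√-371)/2] with discriminant -371.
disc(K) = -371 is not divisible by 859; 859 is unramified.
Legendre symbol by Euler's criterion: (-371/859) ≡ (-371)^429 ≡ 858 (mod 859), i.e. (-371/859) = -1.
d is a non-residue mod p, hence 859 remains inert in O_K.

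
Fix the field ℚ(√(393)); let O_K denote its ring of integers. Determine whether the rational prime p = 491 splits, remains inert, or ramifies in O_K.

split — (491) = 𝔭₁𝔭₂ with 𝔭₁ ≠ 𝔭₂

393 mod 4 = 1, hence disc K = 393 and O_K = ℤ[(1+√393)/2].
disc(K) = 393 is not divisible by 491; 491 is unramified.
Compute (393/491) via Euler: 393^((491-1)/2) mod 491 = 1, so (393/491) = 1.
Legendre symbol 1 ⇒ 491 is split.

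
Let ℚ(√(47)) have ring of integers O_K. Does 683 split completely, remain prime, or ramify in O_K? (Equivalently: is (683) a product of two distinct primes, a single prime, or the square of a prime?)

683 remains inert

d = 47 ≡ 3 (mod 4), so O_K = ℤ[√47] and disc(K) = 4d = 188.
disc(K) = 188 is not divisible by 683; 683 is unramified.
Compute (47/683) via Euler: 47^((683-1)/2) mod 683 = 682, so (47/683) = -1.
d is a non-residue mod p, hence 683 remains inert in O_K.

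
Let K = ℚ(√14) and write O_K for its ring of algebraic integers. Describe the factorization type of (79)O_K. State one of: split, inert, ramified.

remains prime (inert)

14 mod 4 = 2, hence disc K = 4·14 = 56 and O_K = ℤ[√14].
disc(K) = 56 is not divisible by 79; 79 is unramified.
Euler's criterion: 14^39 mod 79 = 78. Thus (14|79) = -1.
Legendre symbol -1 ⇒ 79 is inert.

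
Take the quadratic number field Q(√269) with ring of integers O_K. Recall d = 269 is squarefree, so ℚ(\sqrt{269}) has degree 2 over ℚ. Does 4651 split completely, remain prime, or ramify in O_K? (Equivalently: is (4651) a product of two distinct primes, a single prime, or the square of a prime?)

d = 269 ≡ 1 (mod 4), so O_K = ℤ[(1+√269)/2] and disc(K) = d = 269.
Since gcd(4651, 269) = 1 the prime 4651 does not ramify.
Compute (269/4651) via Euler: 269^((4651-1)/2) mod 4651 = 1, so (269/4651) = 1.
d is a quadratic residue mod p, hence 4651 splits in O_K.

split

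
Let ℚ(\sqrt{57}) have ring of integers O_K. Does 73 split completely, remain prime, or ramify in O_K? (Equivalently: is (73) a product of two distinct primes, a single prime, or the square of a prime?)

split

57 mod 4 = 1, hence disc K = 57 and O_K = ℤ[(1+√57)/2].
73 ∤ 57, so 73 is unramified.
Euler's criterion: 57^36 mod 73 = 1. Thus (57|73) = 1.
Legendre symbol 1 ⇒ 73 is split.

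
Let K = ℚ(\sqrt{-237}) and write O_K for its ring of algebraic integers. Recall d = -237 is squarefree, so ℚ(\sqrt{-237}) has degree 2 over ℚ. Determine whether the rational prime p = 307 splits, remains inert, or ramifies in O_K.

d = -237 ≡ 3 (mod 4), so O_K = ℤ[√-237] and disc(K) = 4d = -948.
disc(K) = -948 is not divisible by 307; 307 is unramified.
Legendre symbol by Euler's criterion: (-237/307) ≡ (-237)^153 ≡ 1 (mod 307), i.e. (-237/307) = 1.
(-237/307) = 1, so 307 splits.

split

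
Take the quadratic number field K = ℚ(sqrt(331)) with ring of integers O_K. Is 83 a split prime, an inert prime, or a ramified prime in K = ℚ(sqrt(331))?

Since 331 ≢ 1 mod 4, the ring of integers is ℤ[√331] with discriminant 4·331 = 1324.
Since gcd(83, 1324) = 1 the prime 83 does not ramify.
Legendre symbol by Euler's criterion: (331/83) ≡ 331^41 ≡ 82 (mod 83), i.e. (331/83) = -1.
d is a non-residue mod p, hence 83 remains inert in O_K.

inert — (83) stays prime in O_K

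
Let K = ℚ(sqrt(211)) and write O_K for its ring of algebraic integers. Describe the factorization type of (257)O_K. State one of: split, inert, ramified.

257 splits in O_K

211 mod 4 = 3, hence disc K = 4·211 = 844 and O_K = ℤ[√211].
257 ∤ 844, so 257 is unramified.
Compute (211/257) via Euler: 211^((257-1)/2) mod 257 = 1, so (211/257) = 1.
Legendre symbol 1 ⇒ 257 is split.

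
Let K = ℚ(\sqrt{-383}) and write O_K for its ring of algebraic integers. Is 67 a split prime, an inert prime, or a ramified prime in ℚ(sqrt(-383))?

67 splits in O_K

-383 mod 4 = 1, hence disc K = -383 and O_K = ℤ[(1+√-383)/2].
Since gcd(67, -383) = 1 the prime 67 does not ramify.
Euler's criterion: (-383)^33 mod 67 = 1. Thus (-383|67) = 1.
(-383/67) = 1, so 67 splits.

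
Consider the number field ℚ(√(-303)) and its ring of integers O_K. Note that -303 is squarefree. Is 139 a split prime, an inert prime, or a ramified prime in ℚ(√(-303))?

p is inert

d = -303 ≡ 1 (mod 4), so O_K = ℤ[(1+√-303)/2] and disc(K) = d = -303.
139 ∤ -303, so 139 is unramified.
(-303/139) = 114^69 mod 139 = 138, giving Legendre symbol -1.
Legendre symbol -1 ⇒ 139 is inert.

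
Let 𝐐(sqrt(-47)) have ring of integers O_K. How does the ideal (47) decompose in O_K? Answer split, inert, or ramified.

Since -47 ≡ 1 mod 4, the ring of integers is ℤ[(1+√-47)/2] with discriminant -47.
Ramification test: 47 | -47. The prime 47 ramifies in K.

47 is ramified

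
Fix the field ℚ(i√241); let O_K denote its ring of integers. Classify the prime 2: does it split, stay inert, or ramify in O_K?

ramified

-241 mod 4 = 3, hence disc K = 4·(-241) = -964 and O_K = ℤ[√-241].
Ramification test: 2 | -964. The prime 2 ramifies in K.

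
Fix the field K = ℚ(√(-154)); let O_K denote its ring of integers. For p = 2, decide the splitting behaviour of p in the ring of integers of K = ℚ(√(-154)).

ramifies in O_K

-154 mod 4 = 2, hence disc K = 4·(-154) = -616 and O_K = ℤ[√-154].
2 divides disc(K) = -616, so 2 ramifies.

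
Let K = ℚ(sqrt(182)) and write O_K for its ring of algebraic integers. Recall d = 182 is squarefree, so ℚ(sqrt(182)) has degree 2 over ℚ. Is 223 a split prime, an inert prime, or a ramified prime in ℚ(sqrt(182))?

182 mod 4 = 2, hence disc K = 4·182 = 728 and O_K = ℤ[√182].
223 ∤ 728, so 223 is unramified.
Legendre symbol by Euler's criterion: (182/223) ≡ 182^111 ≡ 222 (mod 223), i.e. (182/223) = -1.
d is a non-residue mod p, hence 223 remains inert in O_K.

remains prime (inert)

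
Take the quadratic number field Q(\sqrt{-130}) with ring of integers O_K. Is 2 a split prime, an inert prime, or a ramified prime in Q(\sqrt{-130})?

2 is ramified

d = -130 ≡ 2 (mod 4), so O_K = ℤ[√-130] and disc(K) = 4d = -520.
disc(K) = -520 = 2·(-260), so p = 2 is ramified.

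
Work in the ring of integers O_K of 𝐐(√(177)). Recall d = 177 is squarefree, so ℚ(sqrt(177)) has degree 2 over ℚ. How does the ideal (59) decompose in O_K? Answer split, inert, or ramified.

ramifies in O_K

Since 177 ≡ 1 mod 4, the ring of integers is ℤ[(1+√177)/2] with discriminant 177.
Ramification test: 59 | 177. The prime 59 ramifies in K.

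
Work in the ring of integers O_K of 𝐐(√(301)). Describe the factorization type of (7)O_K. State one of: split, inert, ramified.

301 mod 4 = 1, hence disc K = 301 and O_K = ℤ[(1+√301)/2].
7 divides disc(K) = 301, so 7 ramifies.

ramified — (7) = 𝔭²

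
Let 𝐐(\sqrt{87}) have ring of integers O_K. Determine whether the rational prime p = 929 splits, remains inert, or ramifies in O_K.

p is inert

d = 87 ≡ 3 (mod 4), so O_K = ℤ[√87] and disc(K) = 4d = 348.
929 ∤ 348, so 929 is unramified.
Legendre symbol by Euler's criterion: (87/929) ≡ 87^464 ≡ 928 (mod 929), i.e. (87/929) = -1.
(87/929) = -1, so 929 is inert.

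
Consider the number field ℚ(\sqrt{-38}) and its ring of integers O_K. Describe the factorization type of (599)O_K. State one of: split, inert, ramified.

Since -38 ≢ 1 mod 4, the ring of integers is ℤ[√-38] with discriminant 4·(-38) = -152.
Since gcd(599, -152) = 1 the prime 599 does not ramify.
Euler's criterion: (-38)^299 mod 599 = 598. Thus (-38|599) = -1.
d is a non-residue mod p, hence 599 remains inert in O_K.

599 remains inert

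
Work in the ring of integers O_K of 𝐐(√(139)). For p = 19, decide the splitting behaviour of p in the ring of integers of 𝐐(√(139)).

d = 139 ≡ 3 (mod 4), so O_K = ℤ[√139] and disc(K) = 4d = 556.
disc(K) = 556 is not divisible by 19; 19 is unramified.
Legendre symbol by Euler's criterion: (139/19) ≡ 139^9 ≡ 1 (mod 19), i.e. (139/19) = 1.
(139/19) = 1, so 19 splits.

splits completely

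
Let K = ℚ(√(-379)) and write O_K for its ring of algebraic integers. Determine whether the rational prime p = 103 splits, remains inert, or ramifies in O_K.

split

-379 mod 4 = 1, hence disc K = -379 and O_K = ℤ[(1+√-379)/2].
Since gcd(103, -379) = 1 the prime 103 does not ramify.
Compute (-379/103) via Euler: 33^((103-1)/2) mod 103 = 1, so (-379/103) = 1.
d is a quadratic residue mod p, hence 103 splits in O_K.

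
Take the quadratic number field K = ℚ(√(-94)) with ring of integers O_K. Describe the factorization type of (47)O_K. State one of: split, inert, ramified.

d = -94 ≡ 2 (mod 4), so O_K = ℤ[√-94] and disc(K) = 4d = -376.
disc(K) = -376 = 47·(-8), so p = 47 is ramified.

ramified — (47) = 𝔭²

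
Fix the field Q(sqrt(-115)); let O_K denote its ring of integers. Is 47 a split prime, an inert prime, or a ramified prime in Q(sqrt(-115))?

47 remains inert

d = -115 ≡ 1 (mod 4), so O_K = ℤ[(1+√-115)/2] and disc(K) = d = -115.
disc(K) = -115 is not divisible by 47; 47 is unramified.
Euler's criterion: (-115)^23 mod 47 = 46. Thus (-115|47) = -1.
Legendre symbol -1 ⇒ 47 is inert.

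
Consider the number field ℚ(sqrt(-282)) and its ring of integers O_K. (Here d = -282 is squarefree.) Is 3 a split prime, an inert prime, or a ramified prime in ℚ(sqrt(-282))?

Since -282 ≢ 1 mod 4, the ring of integers is ℤ[√-282] with discriminant 4·(-282) = -1128.
3 divides disc(K) = -1128, so 3 ramifies.

3 is ramified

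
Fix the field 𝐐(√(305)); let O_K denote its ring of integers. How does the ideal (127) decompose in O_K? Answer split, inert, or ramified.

305 mod 4 = 1, hence disc K = 305 and O_K = ℤ[(1+√305)/2].
Since gcd(127, 305) = 1 the prime 127 does not ramify.
(305/127) = 51^63 mod 127 = 126, giving Legendre symbol -1.
(305/127) = -1, so 127 is inert.

inert — (127) stays prime in O_K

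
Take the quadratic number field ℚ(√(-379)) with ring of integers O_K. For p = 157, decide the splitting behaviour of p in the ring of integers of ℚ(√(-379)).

inert

-379 mod 4 = 1, hence disc K = -379 and O_K = ℤ[(1+√-379)/2].
157 ∤ -379, so 157 is unramified.
Euler's criterion: (-379)^78 mod 157 = 156. Thus (-379|157) = -1.
d is a non-residue mod p, hence 157 remains inert in O_K.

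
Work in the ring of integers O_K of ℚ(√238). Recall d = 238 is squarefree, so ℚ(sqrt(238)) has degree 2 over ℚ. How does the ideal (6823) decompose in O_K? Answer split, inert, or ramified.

238 mod 4 = 2, hence disc K = 4·238 = 952 and O_K = ℤ[√238].
Since gcd(6823, 952) = 1 the prime 6823 does not ramify.
(238/6823) = 238^3411 mod 6823 = 6822, giving Legendre symbol -1.
d is a non-residue mod p, hence 6823 remains inert in O_K.

remains prime (inert)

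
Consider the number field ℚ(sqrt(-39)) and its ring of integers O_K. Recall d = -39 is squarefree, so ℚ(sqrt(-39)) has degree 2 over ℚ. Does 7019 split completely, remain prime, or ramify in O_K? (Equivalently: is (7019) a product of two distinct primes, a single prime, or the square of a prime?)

7019 remains inert

-39 mod 4 = 1, hence disc K = -39 and O_K = ℤ[(1+√-39)/2].
disc(K) = -39 is not divisible by 7019; 7019 is unramified.
Legendre symbol by Euler's criterion: (-39/7019) ≡ (-39)^3509 ≡ 7018 (mod 7019), i.e. (-39/7019) = -1.
d is a non-residue mod p, hence 7019 remains inert in O_K.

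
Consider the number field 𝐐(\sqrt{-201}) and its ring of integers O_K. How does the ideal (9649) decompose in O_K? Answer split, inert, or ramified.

p splits

d = -201 ≡ 3 (mod 4), so O_K = ℤ[√-201] and disc(K) = 4d = -804.
Since gcd(9649, -804) = 1 the prime 9649 does not ramify.
Legendre symbol by Euler's criterion: (-201/9649) ≡ (-201)^4824 ≡ 1 (mod 9649), i.e. (-201/9649) = 1.
(-201/9649) = 1, so 9649 splits.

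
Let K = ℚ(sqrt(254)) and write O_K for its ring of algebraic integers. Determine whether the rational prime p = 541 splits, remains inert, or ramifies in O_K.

Since 254 ≢ 1 mod 4, the ring of integers is ℤ[√254] with discriminant 4·254 = 1016.
Since gcd(541, 1016) = 1 the prime 541 does not ramify.
Compute (254/541) via Euler: 254^((541-1)/2) mod 541 = 1, so (254/541) = 1.
Legendre symbol 1 ⇒ 541 is split.

p splits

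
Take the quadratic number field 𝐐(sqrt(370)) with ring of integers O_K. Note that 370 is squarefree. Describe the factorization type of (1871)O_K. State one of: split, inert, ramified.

split — (1871) = 𝔭₁𝔭₂ with 𝔭₁ ≠ 𝔭₂

Since 370 ≢ 1 mod 4, the ring of integers is ℤ[√370] with discriminant 4·370 = 1480.
disc(K) = 1480 is not divisible by 1871; 1871 is unramified.
Legendre symbol by Euler's criterion: (370/1871) ≡ 370^935 ≡ 1 (mod 1871), i.e. (370/1871) = 1.
(370/1871) = 1, so 1871 splits.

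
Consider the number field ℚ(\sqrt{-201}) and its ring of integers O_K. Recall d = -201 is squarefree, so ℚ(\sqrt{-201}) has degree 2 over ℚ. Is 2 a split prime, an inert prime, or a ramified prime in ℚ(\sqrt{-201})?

p ramifies

Since -201 ≢ 1 mod 4, the ring of integers is ℤ[√-201] with discriminant 4·(-201) = -804.
2 divides disc(K) = -804, so 2 ramifies.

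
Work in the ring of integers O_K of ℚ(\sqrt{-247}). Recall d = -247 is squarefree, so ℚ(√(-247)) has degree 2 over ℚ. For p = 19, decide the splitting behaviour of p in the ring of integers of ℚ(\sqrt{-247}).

ramified — (19) = 𝔭²

Since -247 ≡ 1 mod 4, the ring of integers is ℤ[(1+√-247)/2] with discriminant -247.
Ramification test: 19 | -247. The prime 19 ramifies in K.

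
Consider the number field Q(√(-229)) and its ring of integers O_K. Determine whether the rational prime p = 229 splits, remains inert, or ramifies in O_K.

ramifies in O_K

-229 mod 4 = 3, hence disc K = 4·(-229) = -916 and O_K = ℤ[√-229].
229 divides disc(K) = -916, so 229 ramifies.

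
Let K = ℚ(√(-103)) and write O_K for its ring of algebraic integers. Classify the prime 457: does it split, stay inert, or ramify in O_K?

Since -103 ≡ 1 mod 4, the ring of integers is ℤ[(1+√-103)/2] with discriminant -103.
Since gcd(457, -103) = 1 the prime 457 does not ramify.
(-103/457) = 354^228 mod 457 = 456, giving Legendre symbol -1.
Legendre symbol -1 ⇒ 457 is inert.

inert — (457) stays prime in O_K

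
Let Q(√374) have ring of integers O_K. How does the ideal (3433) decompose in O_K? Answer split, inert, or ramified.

split

d = 374 ≡ 2 (mod 4), so O_K = ℤ[√374] and disc(K) = 4d = 1496.
disc(K) = 1496 is not divisible by 3433; 3433 is unramified.
Compute (374/3433) via Euler: 374^((3433-1)/2) mod 3433 = 1, so (374/3433) = 1.
d is a quadratic residue mod p, hence 3433 splits in O_K.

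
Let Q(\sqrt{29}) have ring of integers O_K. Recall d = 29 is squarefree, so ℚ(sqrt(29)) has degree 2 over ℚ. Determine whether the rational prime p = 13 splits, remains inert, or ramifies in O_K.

splits completely

d = 29 ≡ 1 (mod 4), so O_K = ℤ[(1+√29)/2] and disc(K) = d = 29.
13 ∤ 29, so 13 is unramified.
Legendre symbol by Euler's criterion: (29/13) ≡ 29^6 ≡ 1 (mod 13), i.e. (29/13) = 1.
(29/13) = 1, so 13 splits.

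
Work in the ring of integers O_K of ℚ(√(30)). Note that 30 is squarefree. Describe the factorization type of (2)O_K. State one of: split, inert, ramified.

ramified — (2) = 𝔭²

30 mod 4 = 2, hence disc K = 4·30 = 120 and O_K = ℤ[√30].
Ramification test: 2 | 120. The prime 2 ramifies in K.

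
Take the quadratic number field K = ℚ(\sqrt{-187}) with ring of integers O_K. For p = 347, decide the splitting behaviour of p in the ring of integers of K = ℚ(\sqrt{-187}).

splits completely

-187 mod 4 = 1, hence disc K = -187 and O_K = ℤ[(1+√-187)/2].
Since gcd(347, -187) = 1 the prime 347 does not ramify.
Legendre symbol by Euler's criterion: (-187/347) ≡ (-187)^173 ≡ 1 (mod 347), i.e. (-187/347) = 1.
Legendre symbol 1 ⇒ 347 is split.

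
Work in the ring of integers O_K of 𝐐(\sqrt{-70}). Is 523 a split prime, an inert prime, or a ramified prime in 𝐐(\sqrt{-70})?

remains prime (inert)

-70 mod 4 = 2, hence disc K = 4·(-70) = -280 and O_K = ℤ[√-70].
disc(K) = -280 is not divisible by 523; 523 is unramified.
Legendre symbol by Euler's criterion: (-70/523) ≡ (-70)^261 ≡ 522 (mod 523), i.e. (-70/523) = -1.
Legendre symbol -1 ⇒ 523 is inert.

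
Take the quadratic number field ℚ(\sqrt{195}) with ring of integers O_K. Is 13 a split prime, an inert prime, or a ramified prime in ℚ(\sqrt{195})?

Since 195 ≢ 1 mod 4, the ring of integers is ℤ[√195] with discriminant 4·195 = 780.
Ramification test: 13 | 780. The prime 13 ramifies in K.

p ramifies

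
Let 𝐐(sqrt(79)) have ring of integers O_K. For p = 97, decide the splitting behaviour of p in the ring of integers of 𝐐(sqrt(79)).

d = 79 ≡ 3 (mod 4), so O_K = ℤ[√79] and disc(K) = 4d = 316.
Since gcd(97, 316) = 1 the prime 97 does not ramify.
Euler's criterion: 79^48 mod 97 = 1. Thus (79|97) = 1.
Legendre symbol 1 ⇒ 97 is split.

split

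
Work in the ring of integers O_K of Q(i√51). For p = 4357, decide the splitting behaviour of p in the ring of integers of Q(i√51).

Since -51 ≡ 1 mod 4, the ring of integers is ℤ[(1+√-51)/2] with discriminant -51.
4357 ∤ -51, so 4357 is unramified.
(-51/4357) = 4306^2178 mod 4357 = 4356, giving Legendre symbol -1.
(-51/4357) = -1, so 4357 is inert.

remains prime (inert)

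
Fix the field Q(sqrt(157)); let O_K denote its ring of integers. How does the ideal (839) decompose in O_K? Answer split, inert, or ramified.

d = 157 ≡ 1 (mod 4), so O_K = ℤ[(1+√157)/2] and disc(K) = d = 157.
disc(K) = 157 is not divisible by 839; 839 is unramified.
Euler's criterion: 157^419 mod 839 = 838. Thus (157|839) = -1.
d is a non-residue mod p, hence 839 remains inert in O_K.

inert — (839) stays prime in O_K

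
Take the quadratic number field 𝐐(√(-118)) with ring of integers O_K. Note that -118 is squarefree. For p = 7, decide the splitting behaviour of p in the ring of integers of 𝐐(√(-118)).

Since -118 ≢ 1 mod 4, the ring of integers is ℤ[√-118] with discriminant 4·(-118) = -472.
disc(K) = -472 is not divisible by 7; 7 is unramified.
Euler's criterion: (-118)^3 mod 7 = 1. Thus (-118|7) = 1.
(-118/7) = 1, so 7 splits.

splits completely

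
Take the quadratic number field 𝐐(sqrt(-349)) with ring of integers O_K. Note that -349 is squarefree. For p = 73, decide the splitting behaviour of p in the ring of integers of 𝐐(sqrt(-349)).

split — (73) = 𝔭₁𝔭₂ with 𝔭₁ ≠ 𝔭₂

-349 mod 4 = 3, hence disc K = 4·(-349) = -1396 and O_K = ℤ[√-349].
disc(K) = -1396 is not divisible by 73; 73 is unramified.
Legendre symbol by Euler's criterion: (-349/73) ≡ (-349)^36 ≡ 1 (mod 73), i.e. (-349/73) = 1.
Legendre symbol 1 ⇒ 73 is split.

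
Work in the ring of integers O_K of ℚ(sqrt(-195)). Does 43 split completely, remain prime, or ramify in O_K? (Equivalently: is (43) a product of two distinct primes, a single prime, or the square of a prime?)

-195 mod 4 = 1, hence disc K = -195 and O_K = ℤ[(1+√-195)/2].
disc(K) = -195 is not divisible by 43; 43 is unramified.
(-195/43) = 20^21 mod 43 = 42, giving Legendre symbol -1.
(-195/43) = -1, so 43 is inert.

remains prime (inert)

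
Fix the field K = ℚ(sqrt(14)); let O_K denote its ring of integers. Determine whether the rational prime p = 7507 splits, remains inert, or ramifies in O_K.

7507 remains inert

Since 14 ≢ 1 mod 4, the ring of integers is ℤ[√14] with discriminant 4·14 = 56.
7507 ∤ 56, so 7507 is unramified.
Compute (14/7507) via Euler: 14^((7507-1)/2) mod 7507 = 7506, so (14/7507) = -1.
d is a non-residue mod p, hence 7507 remains inert in O_K.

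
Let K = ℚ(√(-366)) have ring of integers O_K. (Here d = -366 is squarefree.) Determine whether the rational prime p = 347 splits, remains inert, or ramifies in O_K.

p splits

Since -366 ≢ 1 mod 4, the ring of integers is ℤ[√-366] with discriminant 4·(-366) = -1464.
Since gcd(347, -1464) = 1 the prime 347 does not ramify.
Legendre symbol by Euler's criterion: (-366/347) ≡ (-366)^173 ≡ 1 (mod 347), i.e. (-366/347) = 1.
(-366/347) = 1, so 347 splits.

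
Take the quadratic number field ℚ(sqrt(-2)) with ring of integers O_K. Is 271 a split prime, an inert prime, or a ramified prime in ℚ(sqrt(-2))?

271 remains inert

-2 mod 4 = 2, hence disc K = 4·(-2) = -8 and O_K = ℤ[√-2].
Since gcd(271, -8) = 1 the prime 271 does not ramify.
Euler's criterion: (-2)^135 mod 271 = 270. Thus (-2|271) = -1.
Legendre symbol -1 ⇒ 271 is inert.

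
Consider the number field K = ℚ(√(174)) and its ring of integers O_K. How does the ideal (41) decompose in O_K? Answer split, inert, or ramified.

Since 174 ≢ 1 mod 4, the ring of integers is ℤ[√174] with discriminant 4·174 = 696.
disc(K) = 696 is not divisible by 41; 41 is unramified.
Compute (174/41) via Euler: 10^((41-1)/2) mod 41 = 1, so (174/41) = 1.
Legendre symbol 1 ⇒ 41 is split.

split — (41) = 𝔭₁𝔭₂ with 𝔭₁ ≠ 𝔭₂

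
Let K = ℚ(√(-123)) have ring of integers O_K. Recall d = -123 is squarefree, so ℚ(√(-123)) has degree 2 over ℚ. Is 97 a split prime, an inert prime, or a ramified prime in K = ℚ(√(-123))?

p is inert

Since -123 ≡ 1 mod 4, the ring of integers is ℤ[(1+√-123)/2] with discriminant -123.
disc(K) = -123 is not divisible by 97; 97 is unramified.
Legendre symbol by Euler's criterion: (-123/97) ≡ (-123)^48 ≡ 96 (mod 97), i.e. (-123/97) = -1.
Legendre symbol -1 ⇒ 97 is inert.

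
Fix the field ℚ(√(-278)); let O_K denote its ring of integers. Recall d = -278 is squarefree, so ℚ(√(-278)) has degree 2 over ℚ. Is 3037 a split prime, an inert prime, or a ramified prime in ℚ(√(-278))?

-278 mod 4 = 2, hence disc K = 4·(-278) = -1112 and O_K = ℤ[√-278].
Since gcd(3037, -1112) = 1 the prime 3037 does not ramify.
Euler's criterion: (-278)^1518 mod 3037 = 3036. Thus (-278|3037) = -1.
d is a non-residue mod p, hence 3037 remains inert in O_K.

remains prime (inert)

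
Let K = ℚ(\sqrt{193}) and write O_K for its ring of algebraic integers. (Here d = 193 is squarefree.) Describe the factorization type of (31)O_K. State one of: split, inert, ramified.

Since 193 ≡ 1 mod 4, the ring of integers is ℤ[(1+√193)/2] with discriminant 193.
31 ∤ 193, so 31 is unramified.
Euler's criterion: 193^15 mod 31 = 1. Thus (193|31) = 1.
d is a quadratic residue mod p, hence 31 splits in O_K.

p splits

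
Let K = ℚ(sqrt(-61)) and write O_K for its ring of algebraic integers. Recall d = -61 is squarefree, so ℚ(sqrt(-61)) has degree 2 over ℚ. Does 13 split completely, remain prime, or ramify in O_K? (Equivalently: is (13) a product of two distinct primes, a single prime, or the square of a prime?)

13 splits in O_K

d = -61 ≡ 3 (mod 4), so O_K = ℤ[√-61] and disc(K) = 4d = -244.
disc(K) = -244 is not divisible by 13; 13 is unramified.
Euler's criterion: (-61)^6 mod 13 = 1. Thus (-61|13) = 1.
(-61/13) = 1, so 13 splits.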